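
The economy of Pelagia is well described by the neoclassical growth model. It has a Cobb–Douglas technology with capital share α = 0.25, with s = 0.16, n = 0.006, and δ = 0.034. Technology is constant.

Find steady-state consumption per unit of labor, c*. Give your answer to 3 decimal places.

In steady state, investment equals break-even investment: s·k^α = (n + δ)·k.
Rearranging, k^(1−α) = s / (n + δ).
k^0.75 = 0.16 / (0.006 + 0.034) = 0.16 / 0.040 = 4.0000
k* = 4.0000^(1/0.75) ≈ 6.3496
y* = (k*)^α = 6.3496^0.25 ≈ 1.5874
c* = (1 − s)·y* = (1 − 0.16) × 1.5874 ≈ 1.3334

c* ≈ 1.333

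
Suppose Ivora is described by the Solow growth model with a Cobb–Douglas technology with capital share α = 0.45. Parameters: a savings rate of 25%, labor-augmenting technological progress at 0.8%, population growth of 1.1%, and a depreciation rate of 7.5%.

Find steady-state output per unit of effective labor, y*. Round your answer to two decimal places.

Steady state requires s·f(k) = (n + g + δ)·k, i.e. s·k^α = (n + g + δ)·k.
Dividing both sides by k: k^(1−α) = s / (n + g + δ).
k^0.55 = 0.25 / (0.011 + 0.008 + 0.075) = 0.25 / 0.094 = 2.6596
k* = 2.6596^(1/0.55) ≈ 5.9210
y* = (k*)^α = 5.9210^0.45 ≈ 2.2263

y* ≈ 2.23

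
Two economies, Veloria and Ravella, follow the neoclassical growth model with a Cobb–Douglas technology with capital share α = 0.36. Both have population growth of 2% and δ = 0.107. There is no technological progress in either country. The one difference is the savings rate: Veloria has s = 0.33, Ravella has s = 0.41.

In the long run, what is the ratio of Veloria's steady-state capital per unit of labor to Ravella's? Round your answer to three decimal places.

k*_V / k*_R ≈ 0.712

Steady-state k* = [s/(n + δ)]^(1/(1−α)), so the ratio is [ (s_V/(n + δ)_V) / (s_R/(n + δ)_R) ]^1.5625.
s_V/(n + δ)_V = 0.33/0.127 = 2.5984; s_R/(n + δ)_R = 0.41/0.127 = 3.2283.
Ratio = (2.5984/3.2283)^1.5625 = 0.8049^1.5625 ≈ 0.7124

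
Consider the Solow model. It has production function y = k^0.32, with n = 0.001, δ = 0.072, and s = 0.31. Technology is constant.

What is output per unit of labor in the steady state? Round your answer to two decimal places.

y* = 1.97

Steady state requires s·f(k) = (n + δ)·k, i.e. s·k^α = (n + δ)·k.
Dividing both sides by k: k^(1−α) = s / (n + δ).
k^0.68 = 0.31 / (0.001 + 0.072) = 0.31 / 0.073 = 4.2466
k* = 4.2466^(1/0.68) ≈ 8.3867
y* = (k*)^α = 8.3867^0.32 ≈ 1.9749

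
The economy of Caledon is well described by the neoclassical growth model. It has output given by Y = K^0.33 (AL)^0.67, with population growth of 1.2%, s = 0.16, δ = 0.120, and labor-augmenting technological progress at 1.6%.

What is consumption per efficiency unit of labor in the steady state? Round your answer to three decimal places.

c* = 0.873

At the steady state, Δk = 0, so s·k^α = (n + g + δ)·k.
Dividing both sides by k: k^(1−α) = s / (n + g + δ).
k^0.67 = 0.16 / (0.012 + 0.016 + 0.120) = 0.16 / 0.148 = 1.0811
k* = 1.0811^(1/0.67) ≈ 1.1234
y* = (k*)^α = 1.1234^0.33 ≈ 1.0391
c* = (1 − s)·y* = (1 − 0.16) × 1.0391 ≈ 0.8728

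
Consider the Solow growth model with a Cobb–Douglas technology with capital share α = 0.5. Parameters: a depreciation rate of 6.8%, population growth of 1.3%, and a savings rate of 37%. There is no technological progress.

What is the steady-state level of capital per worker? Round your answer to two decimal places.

k* = 20.87

At the steady state, Δk = 0, so s·k^α = (n + δ)·k.
Rearranging, k^(1−α) = s / (n + δ).
k^0.5 = 0.37 / (0.013 + 0.068) = 0.37 / 0.081 = 4.5679
k* = 4.5679^(1/0.5) ≈ 20.8657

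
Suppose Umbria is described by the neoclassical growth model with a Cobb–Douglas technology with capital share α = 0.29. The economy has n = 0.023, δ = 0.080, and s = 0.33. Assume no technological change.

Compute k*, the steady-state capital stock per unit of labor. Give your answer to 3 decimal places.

Steady state requires s·f(k) = (n + δ)·k, i.e. s·k^α = (n + δ)·k.
Dividing both sides by k: k^(1−α) = s / (n + δ).
k^0.71 = 0.33 / (0.023 + 0.080) = 0.33 / 0.103 = 3.2039
k* = 3.2039^(1/0.71) ≈ 5.1549

k* = 5.155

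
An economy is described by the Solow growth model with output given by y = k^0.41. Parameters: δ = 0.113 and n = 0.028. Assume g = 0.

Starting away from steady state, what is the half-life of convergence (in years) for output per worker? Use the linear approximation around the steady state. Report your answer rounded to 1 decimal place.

Near the steady state the convergence rate is λ = (1 − α)(n + δ).
λ = (1 − 0.41) × 0.141 = 0.59 × 0.141 = 0.08319
Half-life = ln 2 / λ = 0.6931 / 0.08319 ≈ 8.33 years

about 8.3 years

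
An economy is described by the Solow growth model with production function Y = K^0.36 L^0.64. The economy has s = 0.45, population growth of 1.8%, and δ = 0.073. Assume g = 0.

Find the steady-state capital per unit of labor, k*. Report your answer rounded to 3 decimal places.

k* ≈ 12.152

At the steady state, Δk = 0, so s·k^α = (n + δ)·k.
Dividing both sides by k: k^(1−α) = s / (n + δ).
k^0.64 = 0.45 / (0.018 + 0.073) = 0.45 / 0.091 = 4.9451
k* = 4.9451^(1/0.64) ≈ 12.1520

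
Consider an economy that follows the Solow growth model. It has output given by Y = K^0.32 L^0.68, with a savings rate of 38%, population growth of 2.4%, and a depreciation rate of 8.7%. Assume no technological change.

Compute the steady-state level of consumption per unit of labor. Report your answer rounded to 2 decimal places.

Steady state requires s·f(k) = (n + δ)·k, i.e. s·k^α = (n + δ)·k.
Dividing both sides by k: k^(1−α) = s / (n + δ).
k^0.68 = 0.38 / (0.024 + 0.087) = 0.38 / 0.111 = 3.4234
k* = 3.4234^(1/0.68) ≈ 6.1090
y* = (k*)^α = 6.1090^0.32 ≈ 1.7845
c* = (1 − s)·y* = (1 − 0.38) × 1.7845 ≈ 1.1064

c* = 1.11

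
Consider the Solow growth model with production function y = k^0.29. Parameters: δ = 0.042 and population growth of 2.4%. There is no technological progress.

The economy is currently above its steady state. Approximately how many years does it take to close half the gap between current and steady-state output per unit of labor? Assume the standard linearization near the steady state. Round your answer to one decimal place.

Near the steady state the convergence rate is λ = (1 − α)(n + δ).
λ = (1 − 0.29) × 0.066 = 0.71 × 0.066 = 0.04686
Half-life = ln 2 / λ = 0.6931 / 0.04686 ≈ 14.79 years

half-life ≈ 14.8 years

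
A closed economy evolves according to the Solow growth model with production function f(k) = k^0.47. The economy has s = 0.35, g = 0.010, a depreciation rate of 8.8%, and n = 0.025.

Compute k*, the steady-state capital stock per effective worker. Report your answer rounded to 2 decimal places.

k* = 7.19

In steady state, investment equals break-even investment: s·k^α = (n + g + δ)·k.
Rearranging, k^(1−α) = s / (n + g + δ).
k^0.53 = 0.35 / (0.025 + 0.010 + 0.088) = 0.35 / 0.123 = 2.8455
k* = 2.8455^(1/0.53) ≈ 7.1929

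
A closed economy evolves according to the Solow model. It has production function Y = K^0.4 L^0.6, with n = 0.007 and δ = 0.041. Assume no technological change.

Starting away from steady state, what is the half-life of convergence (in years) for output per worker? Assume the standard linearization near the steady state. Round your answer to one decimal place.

half-life ≈ 24.1 years

Near the steady state the convergence rate is λ = (1 − α)(n + δ).
λ = (1 − 0.4) × 0.048 = 0.6 × 0.048 = 0.0288
Half-life = ln 2 / λ = 0.6931 / 0.0288 ≈ 24.07 years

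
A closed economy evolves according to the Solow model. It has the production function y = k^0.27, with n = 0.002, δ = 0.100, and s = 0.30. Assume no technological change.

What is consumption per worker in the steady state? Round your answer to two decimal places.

Steady state requires s·f(k) = (n + δ)·k, i.e. s·k^α = (n + δ)·k.
Rearranging, k^(1−α) = s / (n + δ).
k^0.73 = 0.30 / (0.002 + 0.100) = 0.30 / 0.102 = 2.9412
k* = 2.9412^(1/0.73) ≈ 4.3834
y* = (k*)^α = 4.3834^0.27 ≈ 1.4904
c* = (1 − s)·y* = (1 − 0.30) × 1.4904 ≈ 1.0433

c* = 1.04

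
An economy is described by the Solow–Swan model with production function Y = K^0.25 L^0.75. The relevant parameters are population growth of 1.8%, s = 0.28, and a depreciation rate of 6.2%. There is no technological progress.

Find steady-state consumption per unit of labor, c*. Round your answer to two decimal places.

c* = 1.09

In steady state, investment equals break-even investment: s·k^α = (n + δ)·k.
Dividing both sides by k: k^(1−α) = s / (n + δ).
k^0.75 = 0.28 / (0.018 + 0.062) = 0.28 / 0.080 = 3.5000
k* = 3.5000^(1/0.75) ≈ 5.3140
y* = (k*)^α = 5.3140^0.25 ≈ 1.5183
c* = (1 − s)·y* = (1 − 0.28) × 1.5183 ≈ 1.0932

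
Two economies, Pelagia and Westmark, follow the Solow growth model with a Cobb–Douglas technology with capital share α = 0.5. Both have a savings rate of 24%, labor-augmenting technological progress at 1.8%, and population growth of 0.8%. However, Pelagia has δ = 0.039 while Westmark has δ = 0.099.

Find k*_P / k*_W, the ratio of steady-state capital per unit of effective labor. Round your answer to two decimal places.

ratio ≈ 3.70

Steady-state k* = [s/(n + g + δ)]^(1/(1−α)), so the ratio is [ (s_P/(n + g + δ)_P) / (s_W/(n + g + δ)_W) ]^2.
s_P/(n + g + δ)_P = 0.24/0.065 = 3.6923; s_W/(n + g + δ)_W = 0.24/0.125 = 1.9200.
Ratio = (3.6923/1.9200)^2 = 1.9231^2 ≈ 3.6983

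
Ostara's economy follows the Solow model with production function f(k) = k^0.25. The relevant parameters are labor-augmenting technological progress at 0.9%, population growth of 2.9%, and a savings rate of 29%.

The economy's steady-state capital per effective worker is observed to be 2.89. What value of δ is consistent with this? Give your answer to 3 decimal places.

δ ≈ 0.093

Steady state requires s·f(k) = (n + g + δ)·k, i.e. s·k^α = (n + g + δ)·k.
So s / (n + g + δ) = (k*)^(1−α) = 2.89^0.75 = 2.2165.
Therefore n + g + δ = s / 2.2165 = 0.29 / 2.2165 = 0.1308, so δ = 0.1308 − 0.038 = 0.0928.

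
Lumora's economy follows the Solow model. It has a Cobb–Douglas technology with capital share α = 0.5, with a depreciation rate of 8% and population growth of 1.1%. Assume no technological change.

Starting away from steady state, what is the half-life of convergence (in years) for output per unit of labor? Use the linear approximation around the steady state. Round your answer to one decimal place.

Near the steady state the convergence rate is λ = (1 − α)(n + δ).
λ = (1 − 0.5) × 0.091 = 0.5 × 0.091 = 0.0455
Half-life = ln 2 / λ = 0.6931 / 0.0455 ≈ 15.23 years

t_½ ≈ 15.2 years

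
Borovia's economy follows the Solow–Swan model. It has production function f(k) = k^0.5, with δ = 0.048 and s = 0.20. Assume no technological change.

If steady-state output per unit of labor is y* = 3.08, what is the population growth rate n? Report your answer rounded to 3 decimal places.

n ≈ 0.017

Steady state requires s·f(k) = (n + δ)·k, i.e. s·k^α = (n + δ)·k.
Since y* = [s/(n + δ)]^(α/(1−α)), we have s/(n + δ) = (y*)^((1−α)/α) = 3.08^1 = 3.0800.
Therefore n + δ = s / 3.0800 = 0.20 / 3.0800 = 0.0649, so n = 0.0649 − 0.048 = 0.0169.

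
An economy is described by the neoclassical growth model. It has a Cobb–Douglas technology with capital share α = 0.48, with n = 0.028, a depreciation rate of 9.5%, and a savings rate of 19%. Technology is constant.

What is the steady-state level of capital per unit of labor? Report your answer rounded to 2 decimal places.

Steady state requires s·f(k) = (n + δ)·k, i.e. s·k^α = (n + δ)·k.
Rearranging, k^(1−α) = s / (n + δ).
k^0.52 = 0.19 / (0.028 + 0.095) = 0.19 / 0.123 = 1.5447
k* = 1.5447^(1/0.52) ≈ 2.3076

k* ≈ 2.31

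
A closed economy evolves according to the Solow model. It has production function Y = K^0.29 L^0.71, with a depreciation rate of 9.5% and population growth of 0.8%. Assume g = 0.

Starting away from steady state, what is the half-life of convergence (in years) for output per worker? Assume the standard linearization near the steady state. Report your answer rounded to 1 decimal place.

Near the steady state the convergence rate is λ = (1 − α)(n + δ).
λ = (1 − 0.29) × 0.103 = 0.71 × 0.103 = 0.07313
Half-life = ln 2 / λ = 0.6931 / 0.07313 ≈ 9.48 years

t_½ ≈ 9.5 years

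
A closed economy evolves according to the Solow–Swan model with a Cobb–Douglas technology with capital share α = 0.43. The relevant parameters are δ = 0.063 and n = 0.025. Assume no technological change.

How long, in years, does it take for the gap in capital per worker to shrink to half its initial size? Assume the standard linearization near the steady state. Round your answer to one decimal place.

t_½ ≈ 13.8 years

Near the steady state the convergence rate is λ = (1 − α)(n + δ).
λ = (1 − 0.43) × 0.088 = 0.57 × 0.088 = 0.05016
Half-life = ln 2 / λ = 0.6931 / 0.05016 ≈ 13.82 years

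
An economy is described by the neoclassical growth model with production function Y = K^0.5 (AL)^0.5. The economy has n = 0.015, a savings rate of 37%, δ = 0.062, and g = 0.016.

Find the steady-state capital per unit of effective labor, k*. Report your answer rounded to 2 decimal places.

In steady state, investment equals break-even investment: s·k^α = (n + g + δ)·k.
Rearranging, k^(1−α) = s / (n + g + δ).
k^0.5 = 0.37 / (0.015 + 0.016 + 0.062) = 0.37 / 0.093 = 3.9785
k* = 3.9785^(1/0.5) ≈ 15.8285

k* = 15.83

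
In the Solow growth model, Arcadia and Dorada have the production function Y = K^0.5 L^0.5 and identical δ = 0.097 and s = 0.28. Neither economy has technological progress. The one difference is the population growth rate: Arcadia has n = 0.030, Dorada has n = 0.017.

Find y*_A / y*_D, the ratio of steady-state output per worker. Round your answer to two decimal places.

Steady-state y* = [s/(n + δ)]^(α/(1−α)), so the ratio is [ (s_A/(n + δ)_A) / (s_D/(n + δ)_D) ]^1.
s_A/(n + δ)_A = 0.28/0.127 = 2.2047; s_D/(n + δ)_D = 0.28/0.114 = 2.4561.
Ratio = (2.2047/2.4561)^1 = 0.8976^1 ≈ 0.8976

ratio ≈ 0.90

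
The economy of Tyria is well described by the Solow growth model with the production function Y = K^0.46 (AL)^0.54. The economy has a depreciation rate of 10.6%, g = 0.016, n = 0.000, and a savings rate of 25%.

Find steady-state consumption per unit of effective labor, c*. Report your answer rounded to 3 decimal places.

At the steady state, Δk = 0, so s·k^α = (n + g + δ)·k.
Dividing both sides by k: k^(1−α) = s / (n + g + δ).
k^0.54 = 0.25 / (0.000 + 0.016 + 0.106) = 0.25 / 0.122 = 2.0492
k* = 2.0492^(1/0.54) ≈ 3.7758
y* = (k*)^α = 3.7758^0.46 ≈ 1.8426
c* = (1 − s)·y* = (1 − 0.25) × 1.8426 ≈ 1.3820

c* = 1.382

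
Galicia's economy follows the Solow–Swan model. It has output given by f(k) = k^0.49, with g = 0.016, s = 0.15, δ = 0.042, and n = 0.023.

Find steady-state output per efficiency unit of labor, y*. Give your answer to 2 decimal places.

y* ≈ 1.81

Steady state requires s·f(k) = (n + g + δ)·k, i.e. s·k^α = (n + g + δ)·k.
Dividing both sides by k: k^(1−α) = s / (n + g + δ).
k^0.51 = 0.15 / (0.023 + 0.016 + 0.042) = 0.15 / 0.081 = 1.8519
k* = 1.8519^(1/0.51) ≈ 3.3477
y* = (k*)^α = 3.3477^0.49 ≈ 1.8077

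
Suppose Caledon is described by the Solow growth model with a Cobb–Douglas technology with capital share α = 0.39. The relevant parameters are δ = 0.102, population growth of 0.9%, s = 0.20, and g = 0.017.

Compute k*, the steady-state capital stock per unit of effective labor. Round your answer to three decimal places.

k* ≈ 2.078

Steady state requires s·f(k) = (n + g + δ)·k, i.e. s·k^α = (n + g + δ)·k.
Rearranging, k^(1−α) = s / (n + g + δ).
k^0.61 = 0.20 / (0.009 + 0.017 + 0.102) = 0.20 / 0.128 = 1.5625
k* = 1.5625^(1/0.61) ≈ 2.0784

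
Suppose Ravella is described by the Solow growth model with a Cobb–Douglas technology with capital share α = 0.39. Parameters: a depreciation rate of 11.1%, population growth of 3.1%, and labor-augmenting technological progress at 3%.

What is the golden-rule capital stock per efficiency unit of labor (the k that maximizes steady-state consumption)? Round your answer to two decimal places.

The golden rule sets f'(k) = n + g + δ, i.e. α·k^(α−1) = n + g + δ.
So k^(1−α) = α / (n + g + δ) = 0.39 / 0.172 = 2.2674.
k_gold = 2.2674^(1/0.61) ≈ 3.8268

k_gold ≈ 3.83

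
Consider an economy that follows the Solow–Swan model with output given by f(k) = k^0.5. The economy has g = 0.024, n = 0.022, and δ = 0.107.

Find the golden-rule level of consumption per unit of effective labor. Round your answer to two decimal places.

c_gold ≈ 1.63

At the golden rule, f'(k) = n + g + δ, so α·k^(α−1) = n + g + δ and k_gold = (α/(n + g + δ))^(1/(1−α)).
k_gold = (0.5/0.153)^(1/0.5) = 3.2680^2 ≈ 10.6798
c_gold = f(k_gold) − (n + g + δ)·k_gold = 3.2680 − 0.153×10.6798 ≈ 1.6340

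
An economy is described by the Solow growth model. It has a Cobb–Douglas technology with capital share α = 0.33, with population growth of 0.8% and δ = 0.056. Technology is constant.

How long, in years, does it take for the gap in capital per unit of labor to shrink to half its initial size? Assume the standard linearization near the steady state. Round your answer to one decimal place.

about 16.2 years

Near the steady state the convergence rate is λ = (1 − α)(n + δ).
λ = (1 − 0.33) × 0.064 = 0.67 × 0.064 = 0.04288
Half-life = ln 2 / λ = 0.6931 / 0.04288 ≈ 16.16 years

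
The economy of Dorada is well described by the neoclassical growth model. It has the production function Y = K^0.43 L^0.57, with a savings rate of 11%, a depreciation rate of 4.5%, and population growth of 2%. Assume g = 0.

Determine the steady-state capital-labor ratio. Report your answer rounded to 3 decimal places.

At the steady state, Δk = 0, so s·k^α = (n + δ)·k.
Dividing both sides by k: k^(1−α) = s / (n + δ).
k^0.57 = 0.11 / (0.020 + 0.045) = 0.11 / 0.065 = 1.6923
k* = 1.6923^(1/0.57) ≈ 2.5167

k* = 2.517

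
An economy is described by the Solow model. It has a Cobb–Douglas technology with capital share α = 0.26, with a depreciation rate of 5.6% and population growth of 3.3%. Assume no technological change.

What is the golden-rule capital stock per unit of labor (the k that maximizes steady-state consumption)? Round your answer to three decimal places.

The golden rule sets f'(k) = n + δ, i.e. α·k^(α−1) = n + δ.
So k^(1−α) = α / (n + δ) = 0.26 / 0.089 = 2.9213.
k_gold = 2.9213^(1/0.74) ≈ 4.2575

k_gold ≈ 4.258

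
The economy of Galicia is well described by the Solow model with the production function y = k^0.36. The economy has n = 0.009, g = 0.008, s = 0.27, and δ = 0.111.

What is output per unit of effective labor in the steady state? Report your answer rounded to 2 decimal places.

In steady state, investment equals break-even investment: s·k^α = (n + g + δ)·k.
Dividing both sides by k: k^(1−α) = s / (n + g + δ).
k^0.64 = 0.27 / (0.009 + 0.008 + 0.111) = 0.27 / 0.128 = 2.1094
k* = 2.1094^(1/0.64) ≈ 3.2100
y* = (k*)^α = 3.2100^0.36 ≈ 1.5217

y* = 1.52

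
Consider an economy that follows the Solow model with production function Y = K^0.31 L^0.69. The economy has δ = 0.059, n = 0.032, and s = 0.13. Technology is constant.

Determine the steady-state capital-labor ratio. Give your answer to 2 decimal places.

k* ≈ 1.68

In steady state, investment equals break-even investment: s·k^α = (n + δ)·k.
Dividing both sides by k: k^(1−α) = s / (n + δ).
k^0.69 = 0.13 / (0.032 + 0.059) = 0.13 / 0.091 = 1.4286
k* = 1.4286^(1/0.69) ≈ 1.6769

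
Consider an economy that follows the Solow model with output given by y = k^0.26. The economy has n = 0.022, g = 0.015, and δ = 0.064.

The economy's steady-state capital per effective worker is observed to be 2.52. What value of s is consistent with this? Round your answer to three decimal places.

s ≈ 0.200

Steady state requires s·f(k) = (n + g + δ)·k, i.e. s·k^α = (n + g + δ)·k.
So s / (n + g + δ) = (k*)^(1−α) = 2.52^0.74 = 1.9817.
Therefore s = 1.9817 × (n + g + δ) = 1.9817 × 0.101 = 0.2002.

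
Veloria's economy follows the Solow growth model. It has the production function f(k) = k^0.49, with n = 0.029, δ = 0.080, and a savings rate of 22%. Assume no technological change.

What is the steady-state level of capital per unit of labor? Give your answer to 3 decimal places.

In steady state, investment equals break-even investment: s·k^α = (n + δ)·k.
Dividing both sides by k: k^(1−α) = s / (n + δ).
k^0.51 = 0.22 / (0.029 + 0.080) = 0.22 / 0.109 = 2.0183
k* = 2.0183^(1/0.51) ≈ 3.9629

k* = 3.963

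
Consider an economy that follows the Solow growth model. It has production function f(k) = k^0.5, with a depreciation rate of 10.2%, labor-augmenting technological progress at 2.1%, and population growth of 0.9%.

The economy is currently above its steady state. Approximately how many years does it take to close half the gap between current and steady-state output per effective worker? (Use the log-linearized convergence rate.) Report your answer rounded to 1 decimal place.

half-life ≈ 10.5 years

Near the steady state the convergence rate is λ = (1 − α)(n + g + δ).
λ = (1 − 0.5) × 0.132 = 0.5 × 0.132 = 0.0660
Half-life = ln 2 / λ = 0.6931 / 0.0660 ≈ 10.50 years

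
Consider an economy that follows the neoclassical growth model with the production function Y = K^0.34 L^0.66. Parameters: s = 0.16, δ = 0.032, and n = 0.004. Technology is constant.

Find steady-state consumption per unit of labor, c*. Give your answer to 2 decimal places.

Steady state requires s·f(k) = (n + δ)·k, i.e. s·k^α = (n + δ)·k.
Rearranging, k^(1−α) = s / (n + δ).
k^0.66 = 0.16 / (0.004 + 0.032) = 0.16 / 0.036 = 4.4444
k* = 4.4444^(1/0.66) ≈ 9.5837
y* = (k*)^α = 9.5837^0.34 ≈ 2.1564
c* = (1 − s)·y* = (1 − 0.16) × 2.1564 ≈ 1.8114

c* = 1.81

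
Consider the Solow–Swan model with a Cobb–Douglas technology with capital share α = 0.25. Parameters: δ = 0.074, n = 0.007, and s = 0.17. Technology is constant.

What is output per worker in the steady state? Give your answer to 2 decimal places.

y* ≈ 1.28

Steady state requires s·f(k) = (n + δ)·k, i.e. s·k^α = (n + δ)·k.
Dividing both sides by k: k^(1−α) = s / (n + δ).
k^0.75 = 0.17 / (0.007 + 0.074) = 0.17 / 0.081 = 2.0988
k* = 2.0988^(1/0.75) ≈ 2.6872
y* = (k*)^α = 2.6872^0.25 ≈ 1.2803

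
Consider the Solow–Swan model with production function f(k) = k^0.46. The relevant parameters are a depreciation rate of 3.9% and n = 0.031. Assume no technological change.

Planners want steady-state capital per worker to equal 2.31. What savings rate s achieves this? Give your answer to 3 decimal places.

s ≈ 0.110

Steady state requires s·f(k) = (n + δ)·k, i.e. s·k^α = (n + δ)·k.
So s / (n + δ) = (k*)^(1−α) = 2.31^0.54 = 1.5716.
Therefore s = 1.5716 × (n + δ) = 1.5716 × 0.070 = 0.1100.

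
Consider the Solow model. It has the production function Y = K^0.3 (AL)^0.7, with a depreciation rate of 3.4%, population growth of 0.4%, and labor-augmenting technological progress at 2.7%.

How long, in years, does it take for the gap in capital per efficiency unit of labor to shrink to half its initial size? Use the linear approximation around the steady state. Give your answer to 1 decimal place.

Near the steady state the convergence rate is λ = (1 − α)(n + g + δ).
λ = (1 − 0.3) × 0.065 = 0.7 × 0.065 = 0.0455
Half-life = ln 2 / λ = 0.6931 / 0.0455 ≈ 15.23 years

t_½ ≈ 15.2 years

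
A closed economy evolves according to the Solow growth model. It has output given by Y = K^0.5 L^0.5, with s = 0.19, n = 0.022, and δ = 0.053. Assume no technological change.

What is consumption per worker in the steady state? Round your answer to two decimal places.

At the steady state, Δk = 0, so s·k^α = (n + δ)·k.
Dividing both sides by k: k^(1−α) = s / (n + δ).
k^0.5 = 0.19 / (0.022 + 0.053) = 0.19 / 0.075 = 2.5333
k* = 2.5333^(1/0.5) ≈ 6.4176
y* = (k*)^α = 6.4176^0.5 ≈ 2.5333
c* = (1 − s)·y* = (1 − 0.19) × 2.5333 ≈ 2.0520

c* = 2.05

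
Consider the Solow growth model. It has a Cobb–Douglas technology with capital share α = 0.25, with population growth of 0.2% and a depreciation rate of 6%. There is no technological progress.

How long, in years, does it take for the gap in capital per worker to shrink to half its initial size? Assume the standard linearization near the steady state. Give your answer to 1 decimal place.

t_½ ≈ 14.9 years

Near the steady state the convergence rate is λ = (1 − α)(n + δ).
λ = (1 − 0.25) × 0.062 = 0.75 × 0.062 = 0.0465
Half-life = ln 2 / λ = 0.6931 / 0.0465 ≈ 14.91 years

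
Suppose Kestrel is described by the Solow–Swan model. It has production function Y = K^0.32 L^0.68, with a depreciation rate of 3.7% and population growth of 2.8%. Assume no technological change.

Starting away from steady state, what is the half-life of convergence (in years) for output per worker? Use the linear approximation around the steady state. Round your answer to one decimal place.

Near the steady state the convergence rate is λ = (1 − α)(n + δ).
λ = (1 − 0.32) × 0.065 = 0.68 × 0.065 = 0.0442
Half-life = ln 2 / λ = 0.6931 / 0.0442 ≈ 15.68 years

half-life ≈ 15.7 years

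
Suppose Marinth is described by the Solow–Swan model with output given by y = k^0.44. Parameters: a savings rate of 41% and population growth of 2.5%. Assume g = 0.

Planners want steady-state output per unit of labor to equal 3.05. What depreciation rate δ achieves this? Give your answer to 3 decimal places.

Steady state requires s·f(k) = (n + δ)·k, i.e. s·k^α = (n + δ)·k.
Since y* = [s/(n + δ)]^(α/(1−α)), we have s/(n + δ) = (y*)^((1−α)/α) = 3.05^1.2727 = 4.1340.
Therefore n + δ = s / 4.1340 = 0.41 / 4.1340 = 0.0992, so δ = 0.0992 − 0.025 = 0.0742.

δ ≈ 0.074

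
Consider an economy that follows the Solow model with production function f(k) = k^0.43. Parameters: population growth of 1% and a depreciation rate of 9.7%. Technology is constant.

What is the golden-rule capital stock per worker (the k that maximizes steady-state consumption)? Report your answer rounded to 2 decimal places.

k_gold ≈ 11.48

The golden rule sets f'(k) = n + δ, i.e. α·k^(α−1) = n + δ.
So k^(1−α) = α / (n + δ) = 0.43 / 0.107 = 4.0187.
k_gold = 4.0187^(1/0.57) ≈ 11.4762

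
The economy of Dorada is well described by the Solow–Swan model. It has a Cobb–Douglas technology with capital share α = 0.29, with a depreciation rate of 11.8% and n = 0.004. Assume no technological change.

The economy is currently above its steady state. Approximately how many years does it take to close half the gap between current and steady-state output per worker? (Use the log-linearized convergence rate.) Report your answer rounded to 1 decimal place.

t_½ ≈ 8.0 years

Near the steady state the convergence rate is λ = (1 − α)(n + δ).
λ = (1 − 0.29) × 0.122 = 0.71 × 0.122 = 0.08662
Half-life = ln 2 / λ = 0.6931 / 0.08662 ≈ 8.00 years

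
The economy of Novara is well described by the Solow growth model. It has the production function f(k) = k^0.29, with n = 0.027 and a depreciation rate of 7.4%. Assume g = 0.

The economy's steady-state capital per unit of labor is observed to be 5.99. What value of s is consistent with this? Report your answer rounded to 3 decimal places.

s ≈ 0.360

At the steady state, Δk = 0, so s·k^α = (n + δ)·k.
So s / (n + δ) = (k*)^(1−α) = 5.99^0.71 = 3.5643.
Therefore s = 3.5643 × (n + δ) = 3.5643 × 0.101 = 0.3600.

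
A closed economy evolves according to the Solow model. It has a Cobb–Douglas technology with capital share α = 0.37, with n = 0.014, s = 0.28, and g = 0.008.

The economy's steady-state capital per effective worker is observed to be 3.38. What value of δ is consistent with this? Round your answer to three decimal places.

δ ≈ 0.108

Steady state requires s·f(k) = (n + g + δ)·k, i.e. s·k^α = (n + g + δ)·k.
So s / (n + g + δ) = (k*)^(1−α) = 3.38^0.63 = 2.1539.
Therefore n + g + δ = s / 2.1539 = 0.28 / 2.1539 = 0.1300, so δ = 0.1300 − 0.022 = 0.1080.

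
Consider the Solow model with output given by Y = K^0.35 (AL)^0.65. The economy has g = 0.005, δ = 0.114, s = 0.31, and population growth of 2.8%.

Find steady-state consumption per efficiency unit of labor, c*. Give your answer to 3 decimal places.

In steady state, investment equals break-even investment: s·k^α = (n + g + δ)·k.
Dividing both sides by k: k^(1−α) = s / (n + g + δ).
k^0.65 = 0.31 / (0.028 + 0.005 + 0.114) = 0.31 / 0.147 = 2.1088
k* = 2.1088^(1/0.65) ≈ 3.1515
y* = (k*)^α = 3.1515^0.35 ≈ 1.4944
c* = (1 − s)·y* = (1 − 0.31) × 1.4944 ≈ 1.0311

c* ≈ 1.031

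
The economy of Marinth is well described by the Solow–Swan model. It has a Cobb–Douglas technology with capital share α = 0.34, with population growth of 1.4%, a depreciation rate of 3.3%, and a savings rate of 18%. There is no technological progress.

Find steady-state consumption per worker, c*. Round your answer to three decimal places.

In steady state, investment equals break-even investment: s·k^α = (n + δ)·k.
Rearranging, k^(1−α) = s / (n + δ).
k^0.66 = 0.18 / (0.014 + 0.033) = 0.18 / 0.047 = 3.8298
k* = 3.8298^(1/0.66) ≈ 7.6489
y* = (k*)^α = 7.6489^0.34 ≈ 1.9972
c* = (1 − s)·y* = (1 − 0.18) × 1.9972 ≈ 1.6377

c* ≈ 1.638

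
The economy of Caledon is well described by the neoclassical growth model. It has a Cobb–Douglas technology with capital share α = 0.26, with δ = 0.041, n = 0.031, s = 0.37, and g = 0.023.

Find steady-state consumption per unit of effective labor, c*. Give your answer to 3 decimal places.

c* = 1.016

At the steady state, Δk = 0, so s·k^α = (n + g + δ)·k.
Dividing both sides by k: k^(1−α) = s / (n + g + δ).
k^0.74 = 0.37 / (0.031 + 0.023 + 0.041) = 0.37 / 0.095 = 3.8947
k* = 3.8947^(1/0.74) ≈ 6.2797
y* = (k*)^α = 6.2797^0.26 ≈ 1.6124
c* = (1 − s)·y* = (1 − 0.37) × 1.6124 ≈ 1.0158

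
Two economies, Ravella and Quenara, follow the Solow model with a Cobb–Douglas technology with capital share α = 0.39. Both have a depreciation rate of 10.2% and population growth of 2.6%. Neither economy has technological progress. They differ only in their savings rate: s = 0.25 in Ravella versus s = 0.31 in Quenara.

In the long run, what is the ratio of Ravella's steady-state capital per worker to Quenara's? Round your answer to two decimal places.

Steady-state k* = [s/(n + δ)]^(1/(1−α)), so the ratio is [ (s_R/(n + δ)_R) / (s_Q/(n + δ)_Q) ]^1.6393.
s_R/(n + δ)_R = 0.25/0.128 = 1.9531; s_Q/(n + δ)_Q = 0.31/0.128 = 2.4219.
Ratio = (1.9531/2.4219)^1.6393 = 0.8064^1.6393 ≈ 0.7028

ratio ≈ 0.70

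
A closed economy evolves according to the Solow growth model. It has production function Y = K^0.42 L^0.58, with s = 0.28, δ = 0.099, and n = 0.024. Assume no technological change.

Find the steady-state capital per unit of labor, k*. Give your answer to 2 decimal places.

k* = 4.13

In steady state, investment equals break-even investment: s·k^α = (n + δ)·k.
Rearranging, k^(1−α) = s / (n + δ).
k^0.58 = 0.28 / (0.024 + 0.099) = 0.28 / 0.123 = 2.2764
k* = 2.2764^(1/0.58) ≈ 4.1300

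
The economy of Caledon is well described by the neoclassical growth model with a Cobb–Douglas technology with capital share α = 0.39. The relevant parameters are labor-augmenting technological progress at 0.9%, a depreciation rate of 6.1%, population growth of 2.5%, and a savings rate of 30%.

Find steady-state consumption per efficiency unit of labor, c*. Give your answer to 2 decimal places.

At the steady state, Δk = 0, so s·k^α = (n + g + δ)·k.
Dividing both sides by k: k^(1−α) = s / (n + g + δ).
k^0.61 = 0.30 / (0.025 + 0.009 + 0.061) = 0.30 / 0.095 = 3.1579
k* = 3.1579^(1/0.61) ≈ 6.5870
y* = (k*)^α = 6.5870^0.39 ≈ 2.0859
c* = (1 − s)·y* = (1 − 0.30) × 2.0859 ≈ 1.4601

c* ≈ 1.46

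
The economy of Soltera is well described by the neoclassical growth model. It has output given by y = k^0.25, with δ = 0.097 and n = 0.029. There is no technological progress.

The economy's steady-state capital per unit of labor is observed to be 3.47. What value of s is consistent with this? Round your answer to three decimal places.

s ≈ 0.320

In steady state, investment equals break-even investment: s·k^α = (n + δ)·k.
So s / (n + δ) = (k*)^(1−α) = 3.47^0.75 = 2.5424.
Therefore s = 2.5424 × (n + δ) = 2.5424 × 0.126 = 0.3203.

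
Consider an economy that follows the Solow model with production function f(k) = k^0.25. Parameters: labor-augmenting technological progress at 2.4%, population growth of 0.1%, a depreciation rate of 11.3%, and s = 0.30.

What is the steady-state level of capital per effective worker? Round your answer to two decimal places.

k* ≈ 2.82

In steady state, investment equals break-even investment: s·k^α = (n + g + δ)·k.
Rearranging, k^(1−α) = s / (n + g + δ).
k^0.75 = 0.30 / (0.001 + 0.024 + 0.113) = 0.30 / 0.138 = 2.1739
k* = 2.1739^(1/0.75) ≈ 2.8161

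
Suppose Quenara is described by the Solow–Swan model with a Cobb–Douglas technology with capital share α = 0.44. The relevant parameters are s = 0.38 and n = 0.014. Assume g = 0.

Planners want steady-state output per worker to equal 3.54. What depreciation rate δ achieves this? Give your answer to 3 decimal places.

At the steady state, Δk = 0, so s·k^α = (n + δ)·k.
Since y* = [s/(n + δ)]^(α/(1−α)), we have s/(n + δ) = (y*)^((1−α)/α) = 3.54^1.2727 = 4.9971.
Therefore n + δ = s / 4.9971 = 0.38 / 4.9971 = 0.0760, so δ = 0.0760 − 0.014 = 0.0620.

δ ≈ 0.062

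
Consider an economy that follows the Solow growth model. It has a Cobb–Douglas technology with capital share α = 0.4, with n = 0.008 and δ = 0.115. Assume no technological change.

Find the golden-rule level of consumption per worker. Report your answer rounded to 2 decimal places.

At the golden rule, f'(k) = n + δ, so α·k^(α−1) = n + δ and k_gold = (α/(n + δ))^(1/(1−α)).
k_gold = (0.4/0.123)^(1/0.6) = 3.2520^1.6667 ≈ 7.1384
c_gold = f(k_gold) − (n + δ)·k_gold = 2.1950 − 0.123×7.1384 ≈ 1.3170

c_gold ≈ 1.32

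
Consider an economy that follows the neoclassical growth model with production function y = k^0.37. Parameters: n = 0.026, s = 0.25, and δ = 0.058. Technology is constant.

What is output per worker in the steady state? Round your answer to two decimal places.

At the steady state, Δk = 0, so s·k^α = (n + δ)·k.
Rearranging, k^(1−α) = s / (n + δ).
k^0.63 = 0.25 / (0.026 + 0.058) = 0.25 / 0.084 = 2.9762
k* = 2.9762^(1/0.63) ≈ 5.6473
y* = (k*)^α = 5.6473^0.37 ≈ 1.8975

y* = 1.90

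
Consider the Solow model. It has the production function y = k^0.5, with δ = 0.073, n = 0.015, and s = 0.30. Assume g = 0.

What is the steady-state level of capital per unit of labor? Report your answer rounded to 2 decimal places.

k* ≈ 11.62

At the steady state, Δk = 0, so s·k^α = (n + δ)·k.
Rearranging, k^(1−α) = s / (n + δ).
k^0.5 = 0.30 / (0.015 + 0.073) = 0.30 / 0.088 = 3.4091
k* = 3.4091^(1/0.5) ≈ 11.6220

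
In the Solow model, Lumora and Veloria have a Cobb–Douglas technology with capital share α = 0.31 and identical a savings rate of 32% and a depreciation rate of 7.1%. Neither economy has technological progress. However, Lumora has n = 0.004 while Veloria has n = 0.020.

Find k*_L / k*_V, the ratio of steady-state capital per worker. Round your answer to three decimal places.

Steady-state k* = [s/(n + δ)]^(1/(1−α)), so the ratio is [ (s_L/(n + δ)_L) / (s_V/(n + δ)_V) ]^1.4493.
s_L/(n + δ)_L = 0.32/0.075 = 4.2667; s_V/(n + δ)_V = 0.32/0.091 = 3.5165.
Ratio = (4.2667/3.5165)^1.4493 = 1.2133^1.4493 ≈ 1.3234

k*_L / k*_V ≈ 1.323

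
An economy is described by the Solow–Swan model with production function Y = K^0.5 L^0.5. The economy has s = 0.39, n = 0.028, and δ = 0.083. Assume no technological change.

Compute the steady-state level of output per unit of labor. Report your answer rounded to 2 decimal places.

y* ≈ 3.51

Steady state requires s·f(k) = (n + δ)·k, i.e. s·k^α = (n + δ)·k.
Dividing both sides by k: k^(1−α) = s / (n + δ).
k^0.5 = 0.39 / (0.028 + 0.083) = 0.39 / 0.111 = 3.5135
k* = 3.5135^(1/0.5) ≈ 12.3447
y* = (k*)^α = 12.3447^0.5 ≈ 3.5135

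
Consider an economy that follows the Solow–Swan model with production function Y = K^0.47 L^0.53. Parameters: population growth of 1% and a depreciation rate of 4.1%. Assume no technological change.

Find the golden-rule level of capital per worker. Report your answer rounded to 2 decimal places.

The golden rule sets f'(k) = n + δ, i.e. α·k^(α−1) = n + δ.
So k^(1−α) = α / (n + δ) = 0.47 / 0.051 = 9.2157.
k_gold = 9.2157^(1/0.53) ≈ 66.0488

k_gold ≈ 66.05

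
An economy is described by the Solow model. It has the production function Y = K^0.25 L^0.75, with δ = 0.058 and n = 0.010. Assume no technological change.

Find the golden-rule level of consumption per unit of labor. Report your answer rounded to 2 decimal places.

c_gold ≈ 1.16

At the golden rule, f'(k) = n + δ, so α·k^(α−1) = n + δ and k_gold = (α/(n + δ))^(1/(1−α)).
k_gold = (0.25/0.068)^(1/0.75) = 3.6765^1.3333 ≈ 5.6741
c_gold = f(k_gold) − (n + δ)·k_gold = 1.5434 − 0.068×5.6741 ≈ 1.1576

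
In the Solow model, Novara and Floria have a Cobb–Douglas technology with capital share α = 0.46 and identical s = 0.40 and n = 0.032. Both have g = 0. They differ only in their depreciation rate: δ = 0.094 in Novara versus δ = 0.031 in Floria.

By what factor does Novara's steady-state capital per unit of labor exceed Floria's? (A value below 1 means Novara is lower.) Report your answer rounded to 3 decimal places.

ratio ≈ 0.277

Steady-state k* = [s/(n + δ)]^(1/(1−α)), so the ratio is [ (s_N/(n + δ)_N) / (s_F/(n + δ)_F) ]^1.8519.
s_N/(n + δ)_N = 0.40/0.126 = 3.1746; s_F/(n + δ)_F = 0.40/0.063 = 6.3492.
Ratio = (3.1746/6.3492)^1.8519 = 0.5000^1.8519 ≈ 0.2770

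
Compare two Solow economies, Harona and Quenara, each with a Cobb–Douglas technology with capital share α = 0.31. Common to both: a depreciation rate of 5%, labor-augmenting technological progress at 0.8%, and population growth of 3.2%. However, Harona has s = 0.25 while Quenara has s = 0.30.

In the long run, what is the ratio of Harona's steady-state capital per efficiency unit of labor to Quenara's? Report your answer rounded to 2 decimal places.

k*_H / k*_Q ≈ 0.77

Steady-state k* = [s/(n + g + δ)]^(1/(1−α)), so the ratio is [ (s_H/(n + g + δ)_H) / (s_Q/(n + g + δ)_Q) ]^1.4493.
s_H/(n + g + δ)_H = 0.25/0.090 = 2.7778; s_Q/(n + g + δ)_Q = 0.30/0.090 = 3.3333.
Ratio = (2.7778/3.3333)^1.4493 = 0.8333^1.4493 ≈ 0.7677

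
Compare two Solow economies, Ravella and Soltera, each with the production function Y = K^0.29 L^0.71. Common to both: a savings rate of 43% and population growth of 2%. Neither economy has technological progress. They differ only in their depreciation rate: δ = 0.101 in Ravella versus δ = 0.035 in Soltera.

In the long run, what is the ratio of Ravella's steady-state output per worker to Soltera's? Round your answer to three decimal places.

ratio ≈ 0.725

Steady-state y* = [s/(n + δ)]^(α/(1−α)), so the ratio is [ (s_R/(n + δ)_R) / (s_S/(n + δ)_S) ]^0.4085.
s_R/(n + δ)_R = 0.43/0.121 = 3.5537; s_S/(n + δ)_S = 0.43/0.055 = 7.8182.
Ratio = (3.5537/7.8182)^0.4085 = 0.4545^0.4085 ≈ 0.7246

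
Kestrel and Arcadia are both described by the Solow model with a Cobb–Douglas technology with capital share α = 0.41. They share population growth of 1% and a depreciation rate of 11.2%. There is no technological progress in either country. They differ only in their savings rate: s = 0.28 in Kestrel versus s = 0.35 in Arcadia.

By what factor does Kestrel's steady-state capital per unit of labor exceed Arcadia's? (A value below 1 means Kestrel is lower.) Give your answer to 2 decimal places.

Steady-state k* = [s/(n + δ)]^(1/(1−α)), so the ratio is [ (s_K/(n + δ)_K) / (s_A/(n + δ)_A) ]^1.6949.
s_K/(n + δ)_K = 0.28/0.122 = 2.2951; s_A/(n + δ)_A = 0.35/0.122 = 2.8689.
Ratio = (2.2951/2.8689)^1.6949 = 0.8000^1.6949 ≈ 0.6851

ratio ≈ 0.69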